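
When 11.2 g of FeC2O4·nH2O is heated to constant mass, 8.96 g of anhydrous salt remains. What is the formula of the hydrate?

Mass of water lost = 11.2 − 8.96 = 2.24 g → 2.24 / 18.02 = 0.1243 mol H2O
Molar mass of FeC2O4 = 143.87 g/mol → mol FeC2O4 = 8.96 / 143.87 = 0.06228
n = 0.1243 / 0.06228 = 2.00 ≈ 2 → FeC2O4·2H2O

FeC2O4·2H2O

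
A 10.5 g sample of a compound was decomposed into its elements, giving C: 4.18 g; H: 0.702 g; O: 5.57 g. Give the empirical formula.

C: 4.18 g ÷ 12.01 g/mol = 0.348 mol
H: 0.702 g ÷ 1.008 g/mol = 0.6964 mol
O: 5.57 g ÷ 16.00 g/mol = 0.3481 mol
Smallest is C at 0.348 mol; normalising gives C 1.000, H 2.001, O 1.000
→ CH2O

CH2O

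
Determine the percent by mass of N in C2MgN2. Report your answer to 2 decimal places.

36.70%

Molar mass = 2(12.01) + 1(24.31) + 2(14.01) = 76.350 g/mol
Mass of N per mole = 2 × 14.01 = 28.020 g
% N = 28.020 / 76.350 × 100 = 36.70%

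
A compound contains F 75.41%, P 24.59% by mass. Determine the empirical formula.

Assume 100 g: 75.41 g F, 24.59 g P.
n(F) = 75.41/19.00 = 3.969, n(P) = 24.59/30.97 = 0.794
Divide by the smallest (0.794 mol P): F 4.999, P 1.000
Ratio ≈ 5:1, so the empirical formula is F5P

F5P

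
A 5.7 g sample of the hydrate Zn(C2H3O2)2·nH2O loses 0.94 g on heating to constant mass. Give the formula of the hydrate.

Mass of anhydrous Zn(C2H3O2)2 = 5.7 − 0.94 = 4.76 g
mol H2O = 0.94 / 18.02 = 0.05216
Molar mass of Zn(C2H3O2)2 = 183.47 g/mol → mol Zn(C2H3O2)2 = 4.76 / 183.47 = 0.02594
n = 0.05216 / 0.02594 = 2.01 ≈ 2 → Zn(C2H3O2)2·2H2O

Zn(C2H3O2)2·2H2O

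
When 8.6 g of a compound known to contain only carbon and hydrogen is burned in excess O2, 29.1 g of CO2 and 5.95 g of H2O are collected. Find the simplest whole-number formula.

mol C = 29.1 / 44.01 = 0.6612; mass C = 0.6612 × 12.01 = 7.941 g
mol H = 2 × (5.95 / 18.02) = 0.6604; mass H = 0.6604 × 1.008 = 0.6657 g
Smallest is H at 0.6604 mol; normalising gives C 1.001, H 1.000
≈ 1:1 → CH

CH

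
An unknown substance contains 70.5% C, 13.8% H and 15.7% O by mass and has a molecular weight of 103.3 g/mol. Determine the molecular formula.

Assume 100 g: 70.5 g C, 13.8 g H, 15.7 g O.
Moles — C: 70.5 / 12.01 = 5.87 mol; H: 13.8 / 1.008 = 13.69 mol; O: 15.7 / 16.00 = 0.9812 mol
Divide by the smallest (0.9812 mol O): C 5.982, H 13.952, O 1.000
≈ 6:14:1 → C6H14O
Empirical-formula mass = 102.17 g/mol
n = 103.3 / 102.17 = 1.01 ≈ 1
Molecular formula = empirical formula = C6H14O

C6H14O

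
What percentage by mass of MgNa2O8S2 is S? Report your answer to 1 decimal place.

Molar mass = 1(24.31) + 2(22.99) + 8(16.00) + 2(32.07) = 262.430 g/mol
Mass of S per mole = 2 × 32.07 = 64.140 g
% S = 64.140 / 262.430 × 100 = 24.4%

24.4%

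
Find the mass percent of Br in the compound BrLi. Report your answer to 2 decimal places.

Molar mass = 1(79.90) + 1(6.94) = 86.840 g/mol
Mass of Br per mole = 1 × 79.90 = 79.900 g
% Br = 79.900 / 86.840 × 100 = 92.01%

92.01%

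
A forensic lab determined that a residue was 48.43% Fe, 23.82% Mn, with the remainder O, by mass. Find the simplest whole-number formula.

Fe2MnO4

Assume 100 g: 48.43 g Fe, 23.82 g Mn, 27.75 g O.
n(Fe) = 48.43/55.85 = 0.8671, n(Mn) = 23.82/54.94 = 0.4336, n(O) = 27.75/16.00 = 1.734
Smallest is Mn at 0.4336 mol; normalising gives Fe 2.000, Mn 1.000, O 4.000
≈ 2:1:4 → Fe2MnO4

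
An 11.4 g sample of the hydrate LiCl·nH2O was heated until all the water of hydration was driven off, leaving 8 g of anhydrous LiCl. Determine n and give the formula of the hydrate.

LiCl·H2O

Mass of water lost = 11.4 − 8 = 3.4 g → 3.4 / 18.02 = 0.1887 mol H2O
Molar mass of LiCl = 42.39 g/mol → mol LiCl = 8 / 42.39 = 0.1887
n = 0.1887 / 0.1887 = 1.00 ≈ 1 → LiCl·H2O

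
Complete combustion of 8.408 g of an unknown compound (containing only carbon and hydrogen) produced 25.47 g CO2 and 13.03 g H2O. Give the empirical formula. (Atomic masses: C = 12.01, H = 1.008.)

C2H5

mol C = 25.47 / 44.01 = 0.5787; mass C = 0.5787 × 12.01 = 6.951 g
mol H = 2 × (13.03 / 18.02) = 1.446; mass H = 1.446 × 1.008 = 1.458 g
Divide by the smallest (0.5787 mol C): C 1.000, H 2.499
Multiply by 2: C 2.00, H 5.00 → C2H5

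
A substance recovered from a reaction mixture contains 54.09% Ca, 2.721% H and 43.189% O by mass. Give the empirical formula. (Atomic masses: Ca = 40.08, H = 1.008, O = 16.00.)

CaH2O2

Assume 100 g: 54.09 g Ca, 2.721 g H, 43.189 g O.
Moles — Ca: 54.09 / 40.08 = 1.35 mol; H: 2.721 / 1.008 = 2.699 mol; O: 43.189 / 16.00 = 2.699 mol
Divide by the smallest (1.35 mol Ca): Ca 1.000, H 2.000, O 2.000
→ CaH2O2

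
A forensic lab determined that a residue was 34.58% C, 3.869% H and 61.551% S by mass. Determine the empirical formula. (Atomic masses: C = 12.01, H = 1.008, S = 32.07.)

Assume 100 g: 34.58 g C, 3.869 g H, 61.551 g S.
C: 34.58 g ÷ 12.01 g/mol = 2.879 mol
H: 3.869 g ÷ 1.008 g/mol = 3.838 mol
S: 61.551 g ÷ 32.07 g/mol = 1.919 mol
Smallest is S at 1.919 mol; normalising gives C 1.500, H 2.000, S 1.000
Scaling by 2: C 3.00, H 4.00, S 2.00 → C3H4S2

C3H4S2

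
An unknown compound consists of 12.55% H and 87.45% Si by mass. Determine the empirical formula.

Assume 100 g: 12.55 g H, 87.45 g Si.
Moles — H: 12.55 / 1.008 = 12.45 mol; Si: 87.45 / 28.09 = 3.113 mol
Smallest is Si at 3.113 mol; normalising gives H 3.999, Si 1.000
Ratio ≈ 4:1, so the empirical formula is H4Si

H4Si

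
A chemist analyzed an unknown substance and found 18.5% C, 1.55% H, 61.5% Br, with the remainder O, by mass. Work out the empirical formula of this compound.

C4H4Br2O3

Assume 100 g: 18.5 g C, 1.55 g H, 61.5 g Br, 18.45 g O.
n(C) = 18.5/12.01 = 1.54, n(H) = 1.55/1.008 = 1.538, n(Br) = 61.5/79.90 = 0.7697, n(O) = 18.45/16.00 = 1.153
Divide by the smallest (0.7697 mol Br): C 2.001, H 1.998, Br 1.000, O 1.498
Scaling by 2: C 4.00, H 4.00, Br 2.00, O 3.00 → C4H4Br2O3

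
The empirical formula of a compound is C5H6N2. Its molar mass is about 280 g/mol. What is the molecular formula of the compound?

Empirical-formula mass = 94.12 g/mol
n = 280 / 94.12 = 2.97 ≈ 3
Molecular formula = (C5H6N2)3 = C15H18N6

C15H18N6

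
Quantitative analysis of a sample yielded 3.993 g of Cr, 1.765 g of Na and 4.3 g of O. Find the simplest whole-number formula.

Cr2Na2O7

Moles — Cr: 3.993 / 52.00 = 0.07679 mol; Na: 1.765 / 22.99 = 0.07677 mol; O: 4.3 / 16.00 = 0.2687 mol
Smallest is Na at 0.07677 mol; normalising gives Cr 1.000, Na 1.000, O 3.501
Multiply by 2: Cr 2.00, Na 2.00, O 7.00 → Cr2Na2O7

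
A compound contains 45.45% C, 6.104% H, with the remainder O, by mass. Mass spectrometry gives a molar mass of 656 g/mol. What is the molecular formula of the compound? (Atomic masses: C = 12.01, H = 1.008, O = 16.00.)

Assume 100 g: 45.45 g C, 6.104 g H, 48.446 g O.
Moles — C: 45.45 / 12.01 = 3.784 mol; H: 6.104 / 1.008 = 6.056 mol; O: 48.446 / 16.00 = 3.028 mol
Divide by the smallest (3.028 mol O): C 1.250, H 2.000, O 1.000
Scaling by 4: C 5.00, H 8.00, O 4.00 → C5H8O4
Empirical-formula mass = 132.11 g/mol
n = 656 / 132.11 = 4.97 ≈ 5
Molecular formula = (C5H8O4)×5 = C25H40O20

C25H40O20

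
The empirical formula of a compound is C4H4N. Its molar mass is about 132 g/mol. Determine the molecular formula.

Empirical-formula mass = 66.08 g/mol
n = 132 / 66.08 = 2.00 ≈ 2
Molecular formula = (C4H4N)2 = C8H8N2

C8H8N2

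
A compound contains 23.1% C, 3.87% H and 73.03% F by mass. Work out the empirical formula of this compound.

CH2F2

Assume 100 g: 23.1 g C, 3.87 g H, 73.03 g F.
n(C) = 23.1/12.01 = 1.923, n(H) = 3.87/1.008 = 3.839, n(F) = 73.03/19.00 = 3.844
Divide by the smallest (1.923 mol C): C 1.000, H 1.996, F 1.998
→ CH2F2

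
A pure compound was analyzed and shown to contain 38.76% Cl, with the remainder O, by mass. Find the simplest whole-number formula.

Assume 100 g: 38.76 g Cl, 61.24 g O.
Moles — Cl: 38.76 / 35.45 = 1.093 mol; O: 61.24 / 16.00 = 3.828 mol
Smallest is Cl at 1.093 mol; normalising gives Cl 1.000, O 3.501
Multiply by 2: Cl 2.00, O 7.00 → Cl2O7

Cl2O7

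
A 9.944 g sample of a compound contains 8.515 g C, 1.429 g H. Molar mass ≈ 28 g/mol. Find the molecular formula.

C2H4

C: 8.515 g ÷ 12.01 g/mol = 0.709 mol
H: 1.429 g ÷ 1.008 g/mol = 1.418 mol
Smallest is C at 0.709 mol; normalising gives C 1.000, H 2.000
→ CH2
Empirical-formula mass = 14.03 g/mol
n = 28 / 14.03 = 2.00 ≈ 2
Molecular formula = (CH2)×2 = C2H4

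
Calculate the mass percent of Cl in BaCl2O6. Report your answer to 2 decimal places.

23.30%

Molar mass = 1(137.33) + 2(35.45) + 6(16.00) = 304.230 g/mol
Mass of Cl per mole = 2 × 35.45 = 70.900 g
% Cl = 70.900 / 304.230 × 100 = 23.30%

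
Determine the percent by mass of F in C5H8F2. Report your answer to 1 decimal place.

Molar mass = 5(12.01) + 8(1.008) + 2(19.00) = 106.114 g/mol
Mass of F per mole = 2 × 19.00 = 38.000 g
% F = 38.000 / 106.114 × 100 = 35.8%

35.8%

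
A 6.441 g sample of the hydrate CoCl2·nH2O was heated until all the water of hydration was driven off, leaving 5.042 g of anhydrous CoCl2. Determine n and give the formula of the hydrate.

Mass of water lost = 6.441 − 5.042 = 1.399 g → 1.399 / 18.02 = 0.07764 mol H2O
Molar mass of CoCl2 = 129.83 g/mol → mol CoCl2 = 5.042 / 129.83 = 0.03884
n = 0.07764 / 0.03884 = 2.00 ≈ 2 → CoCl2·2H2O

CoCl2·2H2O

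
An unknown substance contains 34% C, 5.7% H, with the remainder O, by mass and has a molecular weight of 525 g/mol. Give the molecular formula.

Assume 100 g: 34 g C, 5.7 g H, 60.3 g O.
n(C) = 34/12.01 = 2.831, n(H) = 5.7/1.008 = 5.655, n(O) = 60.3/16.00 = 3.769
Smallest is C at 2.831 mol; normalising gives C 1.000, H 1.997, O 1.331
Multiply by 3: C 3.00, H 5.99, O 3.99 → C3H6O4
Empirical-formula mass = 106.08 g/mol
n = 525 / 106.08 = 4.95 ≈ 5
Molecular formula = (C3H6O4)×5 = C15H30O20

C15H30O20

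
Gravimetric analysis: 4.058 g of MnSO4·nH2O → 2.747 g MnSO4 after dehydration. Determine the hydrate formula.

Mass of water lost = 4.058 − 2.747 = 1.311 g → 1.311 / 18.02 = 0.07275 mol H2O
Molar mass of MnSO4 = 151.01 g/mol → mol MnSO4 = 2.747 / 151.01 = 0.01819
n = 0.07275 / 0.01819 = 4.00 ≈ 4 → MnSO4·4H2O

MnSO4·4H2O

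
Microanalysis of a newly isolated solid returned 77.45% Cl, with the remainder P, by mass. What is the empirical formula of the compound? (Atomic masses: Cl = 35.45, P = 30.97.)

Cl3P

Assume 100 g: 77.45 g Cl, 22.55 g P.
n(Cl) = 77.45/35.45 = 2.185, n(P) = 22.55/30.97 = 0.7281
Divide by the smallest (0.7281 mol P): Cl 3.001, P 1.000
≈ 3:1 → Cl3P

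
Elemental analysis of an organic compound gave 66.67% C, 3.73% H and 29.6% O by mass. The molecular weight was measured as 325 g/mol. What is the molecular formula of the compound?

Assume 100 g: 66.67 g C, 3.73 g H, 29.6 g O.
C: 66.67 g ÷ 12.01 g/mol = 5.551 mol
H: 3.73 g ÷ 1.008 g/mol = 3.7 mol
O: 29.6 g ÷ 16.00 g/mol = 1.85 mol
Ratios (÷ 1.85): C 3.001, H 2.000, O 1.000
→ C3H2O
Empirical-formula mass = 54.05 g/mol
n = 325 / 54.05 = 6.01 ≈ 6
Molecular formula = (C3H2O)×6 = C18H12O6

C18H12O6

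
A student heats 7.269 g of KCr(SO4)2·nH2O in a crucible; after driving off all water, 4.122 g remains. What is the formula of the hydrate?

Mass of water lost = 7.269 − 4.122 = 3.147 g → 3.147 / 18.02 = 0.1746 mol H2O
Molar mass of KCr(SO4)2 = 283.24 g/mol → mol KCr(SO4)2 = 4.122 / 283.24 = 0.01455
n = 0.1746 / 0.01455 = 12.00 ≈ 12 → KCr(SO4)2·12H2O

KCr(SO4)2·12H2O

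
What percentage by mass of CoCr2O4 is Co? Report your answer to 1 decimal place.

26.0%

Molar mass = 1(58.93) + 2(52.00) + 4(16.00) = 226.930 g/mol
Mass of Co per mole = 1 × 58.93 = 58.930 g
% Co = 58.930 / 226.930 × 100 = 26.0%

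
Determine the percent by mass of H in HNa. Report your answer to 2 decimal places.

Molar mass = 1(1.008) + 1(22.99) = 23.998 g/mol
Mass of H per mole = 1 × 1.008 = 1.008 g
% H = 1.008 / 23.998 × 100 = 4.20%

4.20%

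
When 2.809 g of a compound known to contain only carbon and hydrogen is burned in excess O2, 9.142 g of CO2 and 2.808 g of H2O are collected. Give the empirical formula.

mol C = 9.142 / 44.01 = 0.2077; mass C = 0.2077 × 12.01 = 2.495 g
mol H = 2 × (2.808 / 18.02) = 0.3117; mass H = 0.3117 × 1.008 = 0.3141 g
Ratios (÷ 0.2077): C 1.000, H 1.500
×2: C 2.00, H 3.00 → C2H3

C2H3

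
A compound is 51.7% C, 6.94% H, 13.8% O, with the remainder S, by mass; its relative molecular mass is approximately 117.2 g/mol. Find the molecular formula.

Assume 100 g: 51.7 g C, 6.94 g H, 13.8 g O, 27.56 g S.
C: 51.7 g ÷ 12.01 g/mol = 4.305 mol
H: 6.94 g ÷ 1.008 g/mol = 6.885 mol
O: 13.8 g ÷ 16.00 g/mol = 0.8625 mol
S: 27.56 g ÷ 32.07 g/mol = 0.8594 mol
Ratios (÷ 0.8594): C 5.009, H 8.012, O 1.004, S 1.000
→ C5H8OS
Empirical-formula mass = 116.18 g/mol
n = 117.2 / 116.18 = 1.01 ≈ 1
Molecular formula = empirical formula = C5H8OS

C5H8OS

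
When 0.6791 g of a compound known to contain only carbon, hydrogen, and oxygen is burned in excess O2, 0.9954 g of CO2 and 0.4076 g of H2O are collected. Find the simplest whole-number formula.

mol C = 0.9954 / 44.01 = 0.02262; mass C = 0.02262 × 12.01 = 0.2716 g
mol H = 2 × (0.4076 / 18.02) = 0.04524; mass H = 0.04524 × 1.008 = 0.04560 g
mass O = 0.6791 − (0.3172) = 0.3619 g → mol O = 0.02262
Ratios (÷ 0.02262): C 1.000, H 2.000, O 1.000
Ratio ≈ 1:2:1, so the empirical formula is CH2O

CH2O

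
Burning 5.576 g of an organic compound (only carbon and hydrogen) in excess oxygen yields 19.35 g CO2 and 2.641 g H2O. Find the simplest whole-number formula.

mol C = 19.35 / 44.01 = 0.4397; mass C = 0.4397 × 12.01 = 5.280 g
mol H = 2 × (2.641 / 18.02) = 0.2931; mass H = 0.2931 × 1.008 = 0.2955 g
Ratios (÷ 0.2931): C 1.500, H 1.000
Multiply by 2: C 3.00, H 2.00 → C3H2

C3H2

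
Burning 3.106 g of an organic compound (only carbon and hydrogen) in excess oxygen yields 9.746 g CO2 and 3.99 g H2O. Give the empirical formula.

mol C = 9.746 / 44.01 = 0.2214; mass C = 0.2214 × 12.01 = 2.660 g
mol H = 2 × (3.99 / 18.02) = 0.4428; mass H = 0.4428 × 1.008 = 0.4464 g
Divide by the smallest (0.2214 mol C): C 1.000, H 2.000
Ratio ≈ 1:2, so the empirical formula is CH2

CH2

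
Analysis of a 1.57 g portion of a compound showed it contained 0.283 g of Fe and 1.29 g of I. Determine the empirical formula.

FeI2

Fe: 0.283 g ÷ 55.85 g/mol = 0.005067 mol
I: 1.29 g ÷ 126.90 g/mol = 0.01017 mol
Divide by the smallest (0.005067 mol Fe): Fe 1.000, I 2.006
→ FeI2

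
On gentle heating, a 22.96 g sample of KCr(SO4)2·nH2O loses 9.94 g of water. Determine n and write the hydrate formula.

Mass of anhydrous KCr(SO4)2 = 22.96 − 9.94 = 13.02 g
mol H2O = 9.94 / 18.02 = 0.5516
Molar mass of KCr(SO4)2 = 283.24 g/mol → mol KCr(SO4)2 = 13.02 / 283.24 = 0.04597
n = 0.5516 / 0.04597 = 12.00 ≈ 12 → KCr(SO4)2·12H2O

KCr(SO4)2·12H2O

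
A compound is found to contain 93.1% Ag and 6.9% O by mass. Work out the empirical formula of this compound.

Ag2O

Assume 100 g: 93.1 g Ag, 6.9 g O.
Moles — Ag: 93.1 / 107.87 = 0.8631 mol; O: 6.9 / 16.00 = 0.4313 mol
Smallest is O at 0.4313 mol; normalising gives Ag 2.001, O 1.000
Ratio ≈ 2:1, so the empirical formula is Ag2O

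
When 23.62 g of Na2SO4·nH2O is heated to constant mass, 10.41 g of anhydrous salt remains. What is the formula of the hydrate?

Na2SO4·10H2O

Mass of water lost = 23.62 − 10.41 = 13.21 g → 13.21 / 18.02 = 0.7331 mol H2O
Molar mass of Na2SO4 = 142.05 g/mol → mol Na2SO4 = 10.41 / 142.05 = 0.07328
n = 0.7331 / 0.07328 = 10.00 ≈ 10 → Na2SO4·10H2O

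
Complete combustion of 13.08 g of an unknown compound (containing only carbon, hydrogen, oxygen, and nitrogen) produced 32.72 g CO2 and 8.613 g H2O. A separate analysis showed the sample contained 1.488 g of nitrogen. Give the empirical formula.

mol C = 32.72 / 44.01 = 0.7435; mass C = 0.7435 × 12.01 = 8.929 g
mol H = 2 × (8.613 / 18.02) = 0.9559; mass H = 0.9559 × 1.008 = 0.9636 g
mol N = 1.488 / 14.01 = 0.1062
mass O = 13.08 − (11.38) = 1.699 g → mol O = 0.1062
Divide by the smallest (0.1062 mol N): C 7.000, H 9.000, N 1.000, O 1.000
≈ 7:9:1:1 → C7H9NO

C7H9NO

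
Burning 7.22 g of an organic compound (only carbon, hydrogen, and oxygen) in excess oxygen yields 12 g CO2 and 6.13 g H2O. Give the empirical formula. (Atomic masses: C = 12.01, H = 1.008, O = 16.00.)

mol C = 12 / 44.01 = 0.2727; mass C = 0.2727 × 12.01 = 3.275 g
mol H = 2 × (6.13 / 18.02) = 0.6804; mass H = 0.6804 × 1.008 = 0.6858 g
mass O = 7.22 − (3.961) = 3.259 g → mol O = 0.2037
Smallest is O at 0.2037 mol; normalising gives C 1.338, H 3.340, O 1.000
Multiply by 3: C 4.02, H 10.02, O 3.00 → C4H10O3

C4H10O3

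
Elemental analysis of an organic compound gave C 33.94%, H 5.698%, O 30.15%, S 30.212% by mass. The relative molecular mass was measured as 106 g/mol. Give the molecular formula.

Assume 100 g: 33.94 g C, 5.698 g H, 30.15 g O, 30.212 g S.
C: 33.94 g ÷ 12.01 g/mol = 2.826 mol
H: 5.698 g ÷ 1.008 g/mol = 5.653 mol
O: 30.15 g ÷ 16.00 g/mol = 1.884 mol
S: 30.212 g ÷ 32.07 g/mol = 0.9421 mol
Ratios (÷ 0.9421): C 3.000, H 6.000, O 2.000, S 1.000
≈ 3:6:2:1 → C3H6O2S
Empirical-formula mass = 106.15 g/mol
n = 106 / 106.15 = 1.00 ≈ 1
Molecular formula = empirical formula = C3H6O2S

C3H6O2S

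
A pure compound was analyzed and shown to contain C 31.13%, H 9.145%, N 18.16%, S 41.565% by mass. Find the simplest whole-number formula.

C2H7NS

Assume 100 g: 31.13 g C, 9.145 g H, 18.16 g N, 41.565 g S.
n(C) = 31.13/12.01 = 2.592, n(H) = 9.145/1.008 = 9.072, n(N) = 18.16/14.01 = 1.296, n(S) = 41.565/32.07 = 1.296
Divide by the smallest (1.296 mol S): C 2.000, H 7.000, N 1.000, S 1.000
≈ 2:7:1:1 → C2H7NS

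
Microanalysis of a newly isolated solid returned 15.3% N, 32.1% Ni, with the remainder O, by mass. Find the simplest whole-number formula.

Assume 100 g: 15.3 g N, 32.1 g Ni, 52.6 g O.
N: 15.3 g ÷ 14.01 g/mol = 1.092 mol
Ni: 32.1 g ÷ 58.69 g/mol = 0.5469 mol
O: 52.6 g ÷ 16.00 g/mol = 3.288 mol
Ratios (÷ 0.5469): N 1.997, Ni 1.000, O 6.011
≈ 2:1:6 → N2NiO6

N2NiO6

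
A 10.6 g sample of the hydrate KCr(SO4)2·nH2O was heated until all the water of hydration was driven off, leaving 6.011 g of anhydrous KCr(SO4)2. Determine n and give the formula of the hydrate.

KCr(SO4)2·12H2O

Mass of water lost = 10.6 − 6.011 = 4.589 g → 4.589 / 18.02 = 0.2547 mol H2O
Molar mass of KCr(SO4)2 = 283.24 g/mol → mol KCr(SO4)2 = 6.011 / 283.24 = 0.02122
n = 0.2547 / 0.02122 = 12.00 ≈ 12 → KCr(SO4)2·12H2O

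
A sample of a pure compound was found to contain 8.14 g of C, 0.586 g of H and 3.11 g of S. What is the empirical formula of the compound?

C7H6S

Moles — C: 8.14 / 12.01 = 0.6778 mol; H: 0.586 / 1.008 = 0.5813 mol; S: 3.11 / 32.07 = 0.09698 mol
Smallest is S at 0.09698 mol; normalising gives C 6.989, H 5.995, S 1.000
Ratio ≈ 7:6:1, so the empirical formula is C7H6S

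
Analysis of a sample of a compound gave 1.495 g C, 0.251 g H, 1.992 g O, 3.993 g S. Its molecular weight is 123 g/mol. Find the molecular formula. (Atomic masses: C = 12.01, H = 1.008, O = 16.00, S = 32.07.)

Moles — C: 1.495 / 12.01 = 0.1245 mol; H: 0.251 / 1.008 = 0.249 mol; O: 1.992 / 16.00 = 0.1245 mol; S: 3.993 / 32.07 = 0.1245 mol
Divide by the smallest (0.1245 mol C): C 1.000, H 2.000, O 1.000, S 1.000
→ CH2OS
Empirical-formula mass = 62.10 g/mol
n = 123 / 62.10 = 1.98 ≈ 2
Molecular formula = (CH2OS)×2 = C2H4O2S2

C2H4O2S2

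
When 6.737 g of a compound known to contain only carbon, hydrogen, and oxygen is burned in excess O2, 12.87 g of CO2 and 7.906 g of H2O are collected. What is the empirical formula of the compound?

C2H6O

mol C = 12.87 / 44.01 = 0.2924; mass C = 0.2924 × 12.01 = 3.512 g
mol H = 2 × (7.906 / 18.02) = 0.8775; mass H = 0.8775 × 1.008 = 0.8845 g
mass O = 6.737 − (4.397) = 2.340 g → mol O = 0.1463
Divide by the smallest (0.1463 mol O): C 1.999, H 5.999, O 1.000
Ratio ≈ 2:6:1, so the empirical formula is C2H6O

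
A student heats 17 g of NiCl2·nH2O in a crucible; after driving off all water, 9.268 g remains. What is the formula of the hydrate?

NiCl2·6H2O

Mass of water lost = 17 − 9.268 = 7.732 g → 7.732 / 18.02 = 0.4291 mol H2O
Molar mass of NiCl2 = 129.59 g/mol → mol NiCl2 = 9.268 / 129.59 = 0.07152
n = 0.4291 / 0.07152 = 6.00 ≈ 6 → NiCl2·6H2O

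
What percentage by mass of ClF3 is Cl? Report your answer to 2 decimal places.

Molar mass = 1(35.45) + 3(19.00) = 92.450 g/mol
Mass of Cl per mole = 1 × 35.45 = 35.450 g
% Cl = 35.450 / 92.450 × 100 = 38.35%

38.35%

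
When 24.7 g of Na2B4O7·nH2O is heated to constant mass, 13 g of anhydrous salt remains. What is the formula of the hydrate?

Na2B4O7·10H2O

Mass of water lost = 24.7 − 13 = 11.7 g → 11.7 / 18.02 = 0.6493 mol H2O
Molar mass of Na2B4O7 = 201.22 g/mol → mol Na2B4O7 = 13 / 201.22 = 0.06461
n = 0.6493 / 0.06461 = 10.05 ≈ 10 → Na2B4O7·10H2O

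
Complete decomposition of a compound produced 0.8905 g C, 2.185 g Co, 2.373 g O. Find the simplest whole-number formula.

Moles — C: 0.8905 / 12.01 = 0.07415 mol; Co: 2.185 / 58.93 = 0.03708 mol; O: 2.373 / 16.00 = 0.1483 mol
Smallest is Co at 0.03708 mol; normalising gives C 2.000, Co 1.000, O 4.000
→ C2CoO4

C2CoO4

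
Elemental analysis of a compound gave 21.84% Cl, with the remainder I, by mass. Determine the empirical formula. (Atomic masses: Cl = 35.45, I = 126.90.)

ClI

Assume 100 g: 21.84 g Cl, 78.16 g I.
Moles — Cl: 21.84 / 35.45 = 0.6161 mol; I: 78.16 / 126.90 = 0.6159 mol
Divide by the smallest (0.6159 mol I): Cl 1.000, I 1.000
Ratio ≈ 1:1, so the empirical formula is ClI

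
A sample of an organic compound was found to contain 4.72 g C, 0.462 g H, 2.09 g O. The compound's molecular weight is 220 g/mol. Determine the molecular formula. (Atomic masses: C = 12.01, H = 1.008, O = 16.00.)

Moles — C: 4.72 / 12.01 = 0.393 mol; H: 0.462 / 1.008 = 0.4583 mol; O: 2.09 / 16.00 = 0.1306 mol
Ratios (÷ 0.1306): C 3.009, H 3.509, O 1.000
Multiply by 2: C 6.02, H 7.02, O 2.00 → C6H7O2
Empirical-formula mass = 111.12 g/mol
n = 220 / 111.12 = 1.98 ≈ 2
Molecular formula = (C6H7O2)×2 = C12H14O4

C12H14O4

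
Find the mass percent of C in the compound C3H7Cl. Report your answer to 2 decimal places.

45.88%

Molar mass = 3(12.01) + 7(1.008) + 1(35.45) = 78.536 g/mol
Mass of C per mole = 3 × 12.01 = 36.030 g
% C = 36.030 / 78.536 × 100 = 45.88%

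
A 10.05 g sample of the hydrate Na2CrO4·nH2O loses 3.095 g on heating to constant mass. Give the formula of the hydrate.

Na2CrO4·4H2O

Mass of anhydrous Na2CrO4 = 10.05 − 3.095 = 6.955 g
mol H2O = 3.095 / 18.02 = 0.1718
Molar mass of Na2CrO4 = 161.98 g/mol → mol Na2CrO4 = 6.955 / 161.98 = 0.04294
n = 0.1718 / 0.04294 = 4.00 ≈ 4 → Na2CrO4·4H2O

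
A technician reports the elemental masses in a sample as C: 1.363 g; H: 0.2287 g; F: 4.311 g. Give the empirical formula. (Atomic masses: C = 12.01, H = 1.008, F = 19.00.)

CH2F2

Moles — C: 1.363 / 12.01 = 0.1135 mol; H: 0.2287 / 1.008 = 0.2269 mol; F: 4.311 / 19.00 = 0.2269 mol
Divide by the smallest (0.1135 mol C): C 1.000, H 1.999, F 1.999
Ratio ≈ 1:2:2, so the empirical formula is CH2F2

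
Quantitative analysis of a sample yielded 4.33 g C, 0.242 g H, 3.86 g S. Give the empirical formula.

C3H2S

Moles — C: 4.33 / 12.01 = 0.3605 mol; H: 0.242 / 1.008 = 0.2401 mol; S: 3.86 / 32.07 = 0.1204 mol
Divide by the smallest (0.1204 mol S): C 2.995, H 1.995, S 1.000
Ratio ≈ 3:2:1, so the empirical formula is C3H2S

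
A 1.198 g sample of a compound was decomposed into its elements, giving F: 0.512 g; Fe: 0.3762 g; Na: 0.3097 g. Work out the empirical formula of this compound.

F4FeNa2

F: 0.512 g ÷ 19.00 g/mol = 0.02695 mol
Fe: 0.3762 g ÷ 55.85 g/mol = 0.006736 mol
Na: 0.3097 g ÷ 22.99 g/mol = 0.01347 mol
Smallest is Fe at 0.006736 mol; normalising gives F 4.001, Fe 1.000, Na 2.000
→ F4FeNa2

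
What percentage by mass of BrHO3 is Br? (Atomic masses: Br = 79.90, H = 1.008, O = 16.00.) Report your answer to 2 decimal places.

Molar mass = 1(79.90) + 1(1.008) + 3(16.00) = 128.908 g/mol
Mass of Br per mole = 1 × 79.90 = 79.900 g
% Br = 79.900 / 128.908 × 100 = 61.98%

61.98%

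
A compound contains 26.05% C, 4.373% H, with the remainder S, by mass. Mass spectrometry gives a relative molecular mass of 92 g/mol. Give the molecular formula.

Assume 100 g: 26.05 g C, 4.373 g H, 69.577 g S.
C: 26.05 g ÷ 12.01 g/mol = 2.169 mol
H: 4.373 g ÷ 1.008 g/mol = 4.338 mol
S: 69.577 g ÷ 32.07 g/mol = 2.17 mol
Divide by the smallest (2.169 mol C): C 1.000, H 2.000, S 1.000
→ CH2S
Empirical-formula mass = 46.10 g/mol
n = 92 / 46.10 = 2.00 ≈ 2
Molecular formula = (CH2S)×2 = C2H4S2

C2H4S2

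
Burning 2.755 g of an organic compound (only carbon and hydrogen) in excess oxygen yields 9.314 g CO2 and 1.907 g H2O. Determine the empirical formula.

CH

mol C = 9.314 / 44.01 = 0.2116; mass C = 0.2116 × 12.01 = 2.542 g
mol H = 2 × (1.907 / 18.02) = 0.2117; mass H = 0.2117 × 1.008 = 0.2133 g
Ratios (÷ 0.2116): C 1.000, H 1.000
≈ 1:1 → CH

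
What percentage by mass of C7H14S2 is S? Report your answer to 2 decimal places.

Molar mass = 7(12.01) + 14(1.008) + 2(32.07) = 162.322 g/mol
Mass of S per mole = 2 × 32.07 = 64.140 g
% S = 64.140 / 162.322 × 100 = 39.51%

39.51%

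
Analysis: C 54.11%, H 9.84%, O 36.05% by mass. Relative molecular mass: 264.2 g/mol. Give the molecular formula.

Assume 100 g: 54.11 g C, 9.84 g H, 36.05 g O.
C: 54.11 g ÷ 12.01 g/mol = 4.505 mol
H: 9.84 g ÷ 1.008 g/mol = 9.762 mol
O: 36.05 g ÷ 16.00 g/mol = 2.253 mol
Divide by the smallest (2.253 mol O): C 2.000, H 4.333, O 1.000
×3: C 6.00, H 13.00, O 3.00 → C6H13O3
Empirical-formula mass = 133.16 g/mol
n = 264.2 / 133.16 = 1.98 ≈ 2
Molecular formula = (C6H13O3)×2 = C12H26O6

C12H26O6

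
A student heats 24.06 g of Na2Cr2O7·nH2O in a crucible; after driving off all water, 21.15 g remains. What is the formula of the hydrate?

Na2Cr2O7·2H2O

Mass of water lost = 24.06 − 21.15 = 2.91 g → 2.91 / 18.02 = 0.1615 mol H2O
Molar mass of Na2Cr2O7 = 261.98 g/mol → mol Na2Cr2O7 = 21.15 / 261.98 = 0.08073
n = 0.1615 / 0.08073 = 2.00 ≈ 2 → Na2Cr2O7·2H2O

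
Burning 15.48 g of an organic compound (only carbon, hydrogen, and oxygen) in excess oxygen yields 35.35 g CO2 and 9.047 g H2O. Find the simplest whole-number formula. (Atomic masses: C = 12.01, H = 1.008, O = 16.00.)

C8H10O3

mol C = 35.35 / 44.01 = 0.8032; mass C = 0.8032 × 12.01 = 9.647 g
mol H = 2 × (9.047 / 18.02) = 1.004; mass H = 1.004 × 1.008 = 1.012 g
mass O = 15.48 − (10.66) = 4.821 g → mol O = 0.3013
Divide by the smallest (0.3013 mol O): C 2.666, H 3.332, O 1.000
×3: C 8.00, H 10.00, O 3.00 → C8H10O3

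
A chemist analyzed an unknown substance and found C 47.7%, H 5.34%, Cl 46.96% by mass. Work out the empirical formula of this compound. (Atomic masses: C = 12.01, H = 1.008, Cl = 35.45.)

Assume 100 g: 47.7 g C, 5.34 g H, 46.96 g Cl.
n(C) = 47.7/12.01 = 3.972, n(H) = 5.34/1.008 = 5.298, n(Cl) = 46.96/35.45 = 1.325
Smallest is Cl at 1.325 mol; normalising gives C 2.998, H 3.999, Cl 1.000
→ C3H4Cl

C3H4Cl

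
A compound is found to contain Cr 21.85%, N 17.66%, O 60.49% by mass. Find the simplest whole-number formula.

CrN3O9

Assume 100 g: 21.85 g Cr, 17.66 g N, 60.49 g O.
Cr: 21.85 g ÷ 52.00 g/mol = 0.4202 mol
N: 17.66 g ÷ 14.01 g/mol = 1.261 mol
O: 60.49 g ÷ 16.00 g/mol = 3.781 mol
Smallest is Cr at 0.4202 mol; normalising gives Cr 1.000, N 3.000, O 8.997
≈ 1:3:9 → CrN3O9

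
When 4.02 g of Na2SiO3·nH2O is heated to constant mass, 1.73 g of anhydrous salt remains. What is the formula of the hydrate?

Na2SiO3·9H2O

Mass of water lost = 4.02 − 1.73 = 2.29 g → 2.29 / 18.02 = 0.1271 mol H2O
Molar mass of Na2SiO3 = 122.07 g/mol → mol Na2SiO3 = 1.73 / 122.07 = 0.01417
n = 0.1271 / 0.01417 = 8.97 ≈ 9 → Na2SiO3·9H2O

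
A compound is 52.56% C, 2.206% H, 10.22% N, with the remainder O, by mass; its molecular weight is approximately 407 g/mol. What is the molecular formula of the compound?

C18H9N3O9

Assume 100 g: 52.56 g C, 2.206 g H, 10.22 g N, 35.014 g O.
n(C) = 52.56/12.01 = 4.376, n(H) = 2.206/1.008 = 2.188, n(N) = 10.22/14.01 = 0.7295, n(O) = 35.014/16.00 = 2.188
Smallest is N at 0.7295 mol; normalising gives C 5.999, H 3.000, N 1.000, O 3.000
Ratio ≈ 6:3:1:3, so the empirical formula is C6H3NO3
Empirical-formula mass = 137.09 g/mol
n = 407 / 137.09 = 2.97 ≈ 3
Molecular formula = (C6H3NO3)×3 = C18H9N3O9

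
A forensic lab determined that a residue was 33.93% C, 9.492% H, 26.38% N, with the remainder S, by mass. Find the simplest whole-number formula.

C3H10N2S

Assume 100 g: 33.93 g C, 9.492 g H, 26.38 g N, 30.198 g S.
n(C) = 33.93/12.01 = 2.825, n(H) = 9.492/1.008 = 9.417, n(N) = 26.38/14.01 = 1.883, n(S) = 30.198/32.07 = 0.9416
Divide by the smallest (0.9416 mol S): C 3.000, H 10.000, N 2.000, S 1.000
Ratio ≈ 3:10:2:1, so the empirical formula is C3H10N2S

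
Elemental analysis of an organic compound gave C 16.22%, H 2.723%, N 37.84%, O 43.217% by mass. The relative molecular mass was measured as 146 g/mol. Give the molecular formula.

Assume 100 g: 16.22 g C, 2.723 g H, 37.84 g N, 43.217 g O.
C: 16.22 g ÷ 12.01 g/mol = 1.351 mol
H: 2.723 g ÷ 1.008 g/mol = 2.701 mol
N: 37.84 g ÷ 14.01 g/mol = 2.701 mol
O: 43.217 g ÷ 16.00 g/mol = 2.701 mol
Smallest is C at 1.351 mol; normalising gives C 1.000, H 2.000, N 2.000, O 2.000
Ratio ≈ 1:2:2:2, so the empirical formula is CH2N2O2
Empirical-formula mass = 74.05 g/mol
n = 146 / 74.05 = 1.97 ≈ 2
Molecular formula = (CH2N2O2)×2 = C2H4N4O4

C2H4N4O4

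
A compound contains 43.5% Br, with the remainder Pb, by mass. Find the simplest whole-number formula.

Assume 100 g: 43.5 g Br, 56.5 g Pb.
Moles — Br: 43.5 / 79.90 = 0.5444 mol; Pb: 56.5 / 207.2 = 0.2727 mol
Smallest is Pb at 0.2727 mol; normalising gives Br 1.997, Pb 1.000
→ Br2Pb

Br2Pb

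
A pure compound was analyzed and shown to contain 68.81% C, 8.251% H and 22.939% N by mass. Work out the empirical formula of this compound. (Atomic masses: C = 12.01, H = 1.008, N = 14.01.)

Assume 100 g: 68.81 g C, 8.251 g H, 22.939 g N.
C: 68.81 g ÷ 12.01 g/mol = 5.729 mol
H: 8.251 g ÷ 1.008 g/mol = 8.186 mol
N: 22.939 g ÷ 14.01 g/mol = 1.637 mol
Ratios (÷ 1.637): C 3.499, H 4.999, N 1.000
×2: C 7.00, H 10.00, N 2.00 → C7H10N2

C7H10N2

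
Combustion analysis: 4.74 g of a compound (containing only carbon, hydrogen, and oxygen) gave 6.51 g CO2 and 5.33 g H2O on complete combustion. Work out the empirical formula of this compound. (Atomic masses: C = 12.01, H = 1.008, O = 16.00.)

mol C = 6.51 / 44.01 = 0.1479; mass C = 0.1479 × 12.01 = 1.777 g
mol H = 2 × (5.33 / 18.02) = 0.5916; mass H = 0.5916 × 1.008 = 0.5963 g
mass O = 4.74 − (2.373) = 2.367 g → mol O = 0.1479
Smallest is C at 0.1479 mol; normalising gives C 1.000, H 3.999, O 1.000
≈ 1:4:1 → CH4O

CH4O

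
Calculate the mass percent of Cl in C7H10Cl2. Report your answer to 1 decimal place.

Molar mass = 7(12.01) + 10(1.008) + 2(35.45) = 165.050 g/mol
Mass of Cl per mole = 2 × 35.45 = 70.900 g
% Cl = 70.900 / 165.050 × 100 = 43.0%

43.0%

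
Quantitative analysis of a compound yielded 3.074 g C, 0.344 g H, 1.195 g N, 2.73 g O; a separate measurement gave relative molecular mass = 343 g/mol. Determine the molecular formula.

Moles — C: 3.074 / 12.01 = 0.256 mol; H: 0.344 / 1.008 = 0.3413 mol; N: 1.195 / 14.01 = 0.0853 mol; O: 2.73 / 16.00 = 0.1706 mol
Ratios (÷ 0.0853): C 3.001, H 4.001, N 1.000, O 2.000
≈ 3:4:1:2 → C3H4NO2
Empirical-formula mass = 86.07 g/mol
n = 343 / 86.07 = 3.99 ≈ 4
Molecular formula = (C3H4NO2)×4 = C12H16N4O8

C12H16N4O8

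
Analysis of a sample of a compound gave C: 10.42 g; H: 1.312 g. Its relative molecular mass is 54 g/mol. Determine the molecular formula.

Moles — C: 10.42 / 12.01 = 0.8676 mol; H: 1.312 / 1.008 = 1.302 mol
Divide by the smallest (0.8676 mol C): C 1.000, H 1.500
Scaling by 2: C 2.00, H 3.00 → C2H3
Empirical-formula mass = 27.04 g/mol
n = 54 / 27.04 = 2.00 ≈ 2
Molecular formula = (C2H3)×2 = C4H6

C4H6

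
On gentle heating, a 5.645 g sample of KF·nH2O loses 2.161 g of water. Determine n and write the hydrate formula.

KF·2H2O

Mass of anhydrous KF = 5.645 − 2.161 = 3.484 g
mol H2O = 2.161 / 18.02 = 0.1199
Molar mass of KF = 58.10 g/mol → mol KF = 3.484 / 58.10 = 0.05997
n = 0.1199 / 0.05997 = 2.00 ≈ 2 → KF·2H2O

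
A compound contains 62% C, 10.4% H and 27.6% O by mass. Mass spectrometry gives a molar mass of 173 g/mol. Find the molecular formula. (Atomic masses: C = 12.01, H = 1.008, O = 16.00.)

Assume 100 g: 62 g C, 10.4 g H, 27.6 g O.
C: 62 g ÷ 12.01 g/mol = 5.162 mol
H: 10.4 g ÷ 1.008 g/mol = 10.32 mol
O: 27.6 g ÷ 16.00 g/mol = 1.725 mol
Smallest is O at 1.725 mol; normalising gives C 2.993, H 5.981, O 1.000
→ C3H6O
Empirical-formula mass = 58.08 g/mol
n = 173 / 58.08 = 2.98 ≈ 3
Molecular formula = (C3H6O)×3 = C9H18O3

C9H18O3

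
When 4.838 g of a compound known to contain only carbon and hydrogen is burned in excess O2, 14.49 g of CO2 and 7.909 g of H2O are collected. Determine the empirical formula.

C3H8

mol C = 14.49 / 44.01 = 0.3292; mass C = 0.3292 × 12.01 = 3.954 g
mol H = 2 × (7.909 / 18.02) = 0.8778; mass H = 0.8778 × 1.008 = 0.8848 g
Divide by the smallest (0.3292 mol C): C 1.000, H 2.666
Scaling by 3: C 3.00, H 8.00 → C3H8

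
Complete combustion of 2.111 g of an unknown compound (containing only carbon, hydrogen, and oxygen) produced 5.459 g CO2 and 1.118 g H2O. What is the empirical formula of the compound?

C4H4O

mol C = 5.459 / 44.01 = 0.1240; mass C = 0.1240 × 12.01 = 1.490 g
mol H = 2 × (1.118 / 18.02) = 0.1241; mass H = 0.1241 × 1.008 = 0.1251 g
mass O = 2.111 − (1.615) = 0.4962 g → mol O = 0.03101
Smallest is O at 0.03101 mol; normalising gives C 4.000, H 4.001, O 1.000
→ C4H4O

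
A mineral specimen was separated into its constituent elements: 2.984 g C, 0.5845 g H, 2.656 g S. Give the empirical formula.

Moles — C: 2.984 / 12.01 = 0.2485 mol; H: 0.5845 / 1.008 = 0.5799 mol; S: 2.656 / 32.07 = 0.08282 mol
Divide by the smallest (0.08282 mol S): C 3.000, H 7.002, S 1.000
≈ 3:7:1 → C3H7S

C3H7S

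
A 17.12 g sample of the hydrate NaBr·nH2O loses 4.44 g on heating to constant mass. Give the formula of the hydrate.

NaBr·2H2O

Mass of anhydrous NaBr = 17.12 − 4.44 = 12.68 g
mol H2O = 4.44 / 18.02 = 0.2464
Molar mass of NaBr = 102.89 g/mol → mol NaBr = 12.68 / 102.89 = 0.1232
n = 0.2464 / 0.1232 = 2.00 ≈ 2 → NaBr·2H2O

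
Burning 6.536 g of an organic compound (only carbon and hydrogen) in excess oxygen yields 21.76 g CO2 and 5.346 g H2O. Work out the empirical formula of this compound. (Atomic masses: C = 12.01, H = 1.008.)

C5H6

mol C = 21.76 / 44.01 = 0.4944; mass C = 0.4944 × 12.01 = 5.938 g
mol H = 2 × (5.346 / 18.02) = 0.5933; mass H = 0.5933 × 1.008 = 0.5981 g
Divide by the smallest (0.4944 mol C): C 1.000, H 1.200
Multiply by 5: C 5.00, H 6.00 → C5H6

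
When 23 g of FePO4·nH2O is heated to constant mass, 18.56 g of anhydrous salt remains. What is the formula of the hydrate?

FePO4·2H2O

Mass of water lost = 23 − 18.56 = 4.44 g → 4.44 / 18.02 = 0.2464 mol H2O
Molar mass of FePO4 = 150.82 g/mol → mol FePO4 = 18.56 / 150.82 = 0.1231
n = 0.2464 / 0.1231 = 2.00 ≈ 2 → FePO4·2H2O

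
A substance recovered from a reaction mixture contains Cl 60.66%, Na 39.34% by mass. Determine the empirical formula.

Assume 100 g: 60.66 g Cl, 39.34 g Na.
Cl: 60.66 g ÷ 35.45 g/mol = 1.711 mol
Na: 39.34 g ÷ 22.99 g/mol = 1.711 mol
Smallest is Cl at 1.711 mol; normalising gives Cl 1.000, Na 1.000
Ratio ≈ 1:1, so the empirical formula is ClNa

ClNa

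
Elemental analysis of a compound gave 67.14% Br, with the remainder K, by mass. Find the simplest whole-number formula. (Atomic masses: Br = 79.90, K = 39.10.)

BrK

Assume 100 g: 67.14 g Br, 32.86 g K.
n(Br) = 67.14/79.90 = 0.8403, n(K) = 32.86/39.10 = 0.8404
Ratios (÷ 0.8403): Br 1.000, K 1.000
→ BrK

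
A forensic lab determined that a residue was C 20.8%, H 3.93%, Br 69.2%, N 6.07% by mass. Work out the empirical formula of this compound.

Assume 100 g: 20.8 g C, 3.93 g H, 69.2 g Br, 6.07 g N.
n(C) = 20.8/12.01 = 1.732, n(H) = 3.93/1.008 = 3.899, n(Br) = 69.2/79.90 = 0.8661, n(N) = 6.07/14.01 = 0.4333
Ratios (÷ 0.4333): C 3.997, H 8.999, Br 1.999, N 1.000
≈ 4:9:2:1 → C4H9Br2N

C4H9Br2N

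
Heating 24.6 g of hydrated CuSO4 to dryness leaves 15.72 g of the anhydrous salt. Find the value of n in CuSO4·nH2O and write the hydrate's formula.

CuSO4·5H2O

Mass of water lost = 24.6 − 15.72 = 8.88 g → 8.88 / 18.02 = 0.4928 mol H2O
Molar mass of CuSO4 = 159.62 g/mol → mol CuSO4 = 15.72 / 159.62 = 0.09848
n = 0.4928 / 0.09848 = 5.00 ≈ 5 → CuSO4·5H2O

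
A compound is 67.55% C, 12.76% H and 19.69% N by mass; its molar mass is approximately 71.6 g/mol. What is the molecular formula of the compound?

C4H9N

Assume 100 g: 67.55 g C, 12.76 g H, 19.69 g N.
Moles — C: 67.55 / 12.01 = 5.624 mol; H: 12.76 / 1.008 = 12.66 mol; N: 19.69 / 14.01 = 1.405 mol
Smallest is N at 1.405 mol; normalising gives C 4.002, H 9.007, N 1.000
→ C4H9N
Empirical-formula mass = 71.12 g/mol
n = 71.6 / 71.12 = 1.01 ≈ 1
Molecular formula = empirical formula = C4H9N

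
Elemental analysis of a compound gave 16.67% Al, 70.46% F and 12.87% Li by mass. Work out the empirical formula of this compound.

AlF6Li3

Assume 100 g: 16.67 g Al, 70.46 g F, 12.87 g Li.
Moles — Al: 16.67 / 26.98 = 0.6179 mol; F: 70.46 / 19.00 = 3.708 mol; Li: 12.87 / 6.94 = 1.854 mol
Divide by the smallest (0.6179 mol Al): Al 1.000, F 6.002, Li 3.001
Ratio ≈ 1:6:3, so the empirical formula is AlF6Li3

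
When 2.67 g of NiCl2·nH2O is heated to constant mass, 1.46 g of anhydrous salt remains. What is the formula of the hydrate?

NiCl2·6H2O

Mass of water lost = 2.67 − 1.46 = 1.21 g → 1.21 / 18.02 = 0.06715 mol H2O
Molar mass of NiCl2 = 129.59 g/mol → mol NiCl2 = 1.46 / 129.59 = 0.01127
n = 0.06715 / 0.01127 = 5.96 ≈ 6 → NiCl2·6H2O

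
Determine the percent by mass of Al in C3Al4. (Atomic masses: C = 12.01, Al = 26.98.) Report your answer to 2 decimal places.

Molar mass = 3(12.01) + 4(26.98) = 143.950 g/mol
Mass of Al per mole = 4 × 26.98 = 107.920 g
% Al = 107.920 / 143.950 × 100 = 74.97%

74.97%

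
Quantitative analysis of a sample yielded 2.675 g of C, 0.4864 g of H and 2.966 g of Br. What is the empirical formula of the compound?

C6H13Br

n(C) = 2.675/12.01 = 0.2227, n(H) = 0.4864/1.008 = 0.4825, n(Br) = 2.966/79.90 = 0.03712
Divide by the smallest (0.03712 mol Br): C 6.000, H 12.999, Br 1.000
≈ 6:13:1 → C6H13Br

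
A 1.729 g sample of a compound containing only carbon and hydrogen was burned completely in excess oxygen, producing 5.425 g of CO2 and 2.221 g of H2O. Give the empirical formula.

CH2

mol C = 5.425 / 44.01 = 0.1233; mass C = 0.1233 × 12.01 = 1.480 g
mol H = 2 × (2.221 / 18.02) = 0.2465; mass H = 0.2465 × 1.008 = 0.2485 g
Divide by the smallest (0.1233 mol C): C 1.000, H 2.000
≈ 1:2 → CH2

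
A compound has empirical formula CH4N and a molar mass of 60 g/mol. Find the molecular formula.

Empirical-formula mass = 30.05 g/mol
n = 60 / 30.05 = 2.00 ≈ 2
Molecular formula = (CH4N)2 = C2H8N2

C2H8N2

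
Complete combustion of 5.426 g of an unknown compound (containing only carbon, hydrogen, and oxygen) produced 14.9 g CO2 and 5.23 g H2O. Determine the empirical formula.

mol C = 14.9 / 44.01 = 0.3386; mass C = 0.3386 × 12.01 = 4.066 g
mol H = 2 × (5.23 / 18.02) = 0.5805; mass H = 0.5805 × 1.008 = 0.5851 g
mass O = 5.426 − (4.651) = 0.7748 g → mol O = 0.04842
Divide by the smallest (0.04842 mol O): C 6.991, H 11.987, O 1.000
Ratio ≈ 7:12:1, so the empirical formula is C7H12O

C7H12O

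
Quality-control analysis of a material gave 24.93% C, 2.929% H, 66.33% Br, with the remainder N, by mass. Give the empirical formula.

Assume 100 g: 24.93 g C, 2.929 g H, 66.33 g Br, 5.811 g N.
Moles — C: 24.93 / 12.01 = 2.076 mol; H: 2.929 / 1.008 = 2.906 mol; Br: 66.33 / 79.90 = 0.8302 mol; N: 5.811 / 14.01 = 0.4148 mol
Divide by the smallest (0.4148 mol N): C 5.005, H 7.006, Br 2.001, N 1.000
Ratio ≈ 5:7:2:1, so the empirical formula is C5H7Br2N

C5H7Br2N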